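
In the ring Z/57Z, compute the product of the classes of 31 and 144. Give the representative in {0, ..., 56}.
18

Reduce the factors first: 144 ≡ 30 (mod 57), so 31 · 144 ≡ 31 · 30 (mod 57). 31 · 30 = 930. Dividing by 57: 930 = 16·57 + 18. So (31 · 144) mod 57 = 18.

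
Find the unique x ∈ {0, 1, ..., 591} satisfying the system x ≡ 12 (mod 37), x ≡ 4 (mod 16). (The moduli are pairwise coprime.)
The moduli 37, 16 are pairwise coprime, so by the CRT there is a unique solution mod 37·16 = 592.
Solve by successive substitution. Start with x ≡ 12 (mod 37).
  Combine with x ≡ 4 (mod 16): write x = 12 + 37·t and require 12 + 37·t ≡ 4 (mod 16), i.e. 37·t ≡ 4 − 12 ≡ 8 (mod 16). Since 37^(−1) ≡ 13 (mod 16) (37 ≡ 5 (mod 16)), t ≡ 13·8 ≡ 8 (mod 16). So x ≡ 12 + 37·8 = 308 (mod 592).
Unique solution in [0, 592): x = 308.

Final answer: x ≡ 308 (mod 592); the representative in [0, 592) is 308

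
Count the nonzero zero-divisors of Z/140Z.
Z/140Z has 91 nonzero zero-divisors

In Z/140Z each nonzero element is either a unit (gcd with 140 is 1) or a zero-divisor (gcd > 1). The number of units is φ(140): factorise 140 = 2^2 · 5 · 7, so φ(140) = (2^2 − 2^1) · (5 − 1) · (7 − 1) = 2 · 4 · 6 = 48. The nonzero elements number 140 − 1 = 139. Hence the nonzero zero-divisors number 139 − 48 = 91.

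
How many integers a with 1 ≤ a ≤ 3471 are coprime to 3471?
The number of a ∈ {1, ..., 3471} with gcd(a, 3471) = 1 is by definition Euler's totient φ(3471). φ is multiplicative, with φ(p^e) = p^e − p^(e−1). Factorise 3471 = 3 · 13 · 89. Then
  φ(3471) = (3 − 1) · (13 − 1) · (89 − 1) = 2 · 12 · 88 = 2112.
So there are 2112 such integers.

Final answer: 2112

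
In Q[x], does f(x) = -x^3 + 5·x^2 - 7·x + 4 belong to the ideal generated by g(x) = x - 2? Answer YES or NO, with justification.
In Q[x] the ideal (g) consists of all multiples of g, so f ∈ (g) iff g | f, i.e. iff the remainder of f on division by g is 0. Divide f by g (g is monic, so eliminate the leading term of the running remainder at each step):
  leading term -x^3: subtract (-x^2)·g(x) = -x^3 + 2·x^2, leaving 3·x^2 - 7·x + 4
  leading term 3·x^2: subtract (3·x)·g(x) = 3·x^2 - 6·x, leaving 4 - x
  leading term -x: subtract (-1)·g(x) = 2 - x, leaving 2
The remainder r(x) = 2 ≠ 0 (and deg r < deg g), so g ∤ f, i.e. f ∉ (g).

Final answer: NO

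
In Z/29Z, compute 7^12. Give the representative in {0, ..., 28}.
16

Use repeated squaring. Binary(12) = 1100. Walk through the bits of the exponent 12 left-to-right: at each bit after the leading one, square the running value, then multiply by 7 if the bit is 1 (always reducing mod 29):
  bit 1 = 1 (leading): start with 7.
  bit 2 = 1: square 7^2 = 49 ≡ 20; bit is 1, so multiply 20·7 = 140 ≡ 24 (mod 29).
  bit 3 = 0: square 24^2 = 576 ≡ 25 (mod 29).
  bit 4 = 0: square 25^2 = 625 ≡ 16 (mod 29).
Final value: 7^12 ≡ 16 (mod 29).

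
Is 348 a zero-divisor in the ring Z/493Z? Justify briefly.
gcd(348, 493) = 29 > 1, so 348 is not a unit in Z/493Z. In Z/nZ every nonzero non-unit is a zero-divisor: explicitly, take b = 493/gcd = 17 ≠ 0 (mod 493); then 348·17 = 5916 = 12·493, i.e. 348·17 ≡ 0 (mod 493). So 348 is a zero-divisor.

Final answer: YES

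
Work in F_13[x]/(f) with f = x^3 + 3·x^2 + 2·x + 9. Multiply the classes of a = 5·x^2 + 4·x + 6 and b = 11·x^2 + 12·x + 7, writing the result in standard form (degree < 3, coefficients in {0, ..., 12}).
a · b ≡ x^2 + 6 (mod f(x))

Multiply as integer polynomials: a · b = 55·x^4 + 104·x^3 + 149·x^2 + 100·x + 42. Reducing coefficients mod 13: a · b ≡ 3·x^4 + 6·x^2 + 9·x + 3. Now divide by f(x) = x^3 + 3·x^2 + 2·x + 9 in F_13[x], eliminating the leading term at each step:
  leading term 3·x^4: subtract (3·x)·f(x) = 3·x^4 + 9·x^3 + 6·x^2 + x, leaving 4·x^3 + 8·x + 3 (coefficients mod 13)
  leading term 4·x^3: subtract (4)·f(x) = 4·x^3 + 12·x^2 + 8·x + 10, leaving x^2 + 6 (coefficients mod 13)
The degree is now < 3, so this is the remainder. Hence a · b ≡ x^2 + 6 in F_13[x]/(f).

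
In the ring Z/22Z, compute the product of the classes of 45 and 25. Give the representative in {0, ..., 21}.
Reduce the factors first: 45 ≡ 1, 25 ≡ 3 (mod 22), so 45 · 25 ≡ 1 · 3 (mod 22). 1 · 3 = 3. Dividing by 22: 3 = 0·22 + 3. So (45 · 25) mod 22 = 3.

Final answer: 3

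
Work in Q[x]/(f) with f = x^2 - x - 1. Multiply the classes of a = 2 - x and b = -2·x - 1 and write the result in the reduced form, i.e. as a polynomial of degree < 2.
a · b ≡ -x (mod f(x))

First multiply in Q[x] without reducing: a · b = 2·x^2 - 3·x - 2. Now divide by f(x) = x^2 - x - 1, eliminating the leading term at each step:
  leading term 2·x^2: subtract (2)·f(x) = 2·x^2 - 2·x - 2, leaving -x
The degree is now < 2, so this is the remainder. Hence a · b ≡ -x in Q[x]/(f).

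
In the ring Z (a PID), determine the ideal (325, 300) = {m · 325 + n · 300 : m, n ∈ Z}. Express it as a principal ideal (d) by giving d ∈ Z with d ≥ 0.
In the PID Z, (a, b) is generated by gcd(a, b). Compute gcd(325, 300) with the extended Euclidean algorithm, tracking rows (r, s, t) with s·325 + t·300 = r:
  row A: (325, 1, 0)   [1·325 + 0·300 = 325]
  row B: (300, 0, 1)   [0·325 + 1·300 = 300]
  325 = 1·300 + 25   → row C = row A − 1·row B = (25, 1, −1)   [check: 1·325 − 1·300 = 25]
  300 = 12·25 + 0   → remainder 0, stop. gcd = 25 (last nonzero row C).
So gcd(325, 300) = 25, with Bézout identity 1·325 − 1·300 = 25. Containment (⊇): the Bézout identity exhibits 25 as an element of (325, 300), giving (25) ⊆ (325, 300). Containment (⊆): since 25 | 325 and 25 | 300 (325 = 25·13, 300 = 25·12), every Z-linear combination of 325 and 300 is divisible by 25, so (325, 300) ⊆ (25). Therefore (325, 300) = (25), d = 25.

Final answer: (325, 300) = (25); d = 25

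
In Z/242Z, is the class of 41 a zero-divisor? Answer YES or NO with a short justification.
gcd(41, 242) = 1, so 41 is a unit in Z/242Z (it has a multiplicative inverse). A unit cannot be a zero-divisor: if 41·b ≡ 0 then multiplying both sides by 41^(−1) gives b ≡ 0. So 41 is not a zero-divisor.

Final answer: NO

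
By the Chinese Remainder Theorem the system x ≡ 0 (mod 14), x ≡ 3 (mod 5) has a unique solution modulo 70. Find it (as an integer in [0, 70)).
The moduli 14, 5 are pairwise coprime, so by the CRT there is a unique solution mod 14·5 = 70.
Solve by successive substitution. Start with x ≡ 0 (mod 14).
  Combine with x ≡ 3 (mod 5): write x = 14·t and require 14·t ≡ 3 (mod 5). Since 14^(−1) ≡ 4 (mod 5) (14 ≡ 4 (mod 5)), t ≡ 4·3 ≡ 2 (mod 5). So x ≡ 14·2 = 28 (mod 70).
Unique solution in [0, 70): x = 28.

Final answer: x ≡ 28 (mod 70); the representative in [0, 70) is 28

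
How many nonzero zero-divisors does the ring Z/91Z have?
In Z/91Z each nonzero element is either a unit (gcd with 91 is 1) or a zero-divisor (gcd > 1). The number of units is φ(91): factorise 91 = 7 · 13, so φ(91) = (7 − 1) · (13 − 1) = 6 · 12 = 72. The nonzero elements number 91 − 1 = 90. Hence the nonzero zero-divisors number 90 − 72 = 18.

Final answer: Z/91Z has 18 nonzero zero-divisors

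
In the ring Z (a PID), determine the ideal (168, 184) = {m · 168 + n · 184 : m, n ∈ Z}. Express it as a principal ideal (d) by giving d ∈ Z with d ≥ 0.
In the PID Z, (a, b) is generated by gcd(a, b). Compute gcd(184, 168) with the extended Euclidean algorithm, tracking rows (r, s, t) with s·184 + t·168 = r:
  row A: (184, 1, 0)   [1·184 + 0·168 = 184]
  row B: (168, 0, 1)   [0·184 + 1·168 = 168]
  184 = 1·168 + 16   → row C = row A − 1·row B = (16, 1, −1)   [check: 1·184 − 1·168 = 16]
  168 = 10·16 + 8   → row D = row B − 10·row C = (8, −10, 11)   [check: −10·184 + 11·168 = 8]
  16 = 2·8 + 0   → remainder 0, stop. gcd = 8 (last nonzero row D).
So gcd(168, 184) = 8, with Bézout identity −10·184 + 11·168 = 8. Containment (⊇): the Bézout identity exhibits 8 as an element of (168, 184), giving (8) ⊆ (168, 184). Containment (⊆): since 8 | 168 and 8 | 184 (168 = 8·21, 184 = 8·23), every Z-linear combination of 168 and 184 is divisible by 8, so (168, 184) ⊆ (8). Therefore (168, 184) = (8), d = 8.

Final answer: (168, 184) = (8); d = 8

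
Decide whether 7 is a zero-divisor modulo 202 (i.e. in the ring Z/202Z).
gcd(7, 202) = 1, so 7 is a unit in Z/202Z (it has a multiplicative inverse). A unit cannot be a zero-divisor: if 7·b ≡ 0 then multiplying both sides by 7^(−1) gives b ≡ 0. So 7 is not a zero-divisor.

Final answer: NO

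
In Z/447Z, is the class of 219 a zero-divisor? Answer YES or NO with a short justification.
gcd(219, 447) = 3 > 1, so 219 is not a unit in Z/447Z. In Z/nZ every nonzero non-unit is a zero-divisor: explicitly, take b = 447/gcd = 149 ≠ 0 (mod 447); then 219·149 = 32631 = 73·447, i.e. 219·149 ≡ 0 (mod 447). So 219 is a zero-divisor.

Final answer: YES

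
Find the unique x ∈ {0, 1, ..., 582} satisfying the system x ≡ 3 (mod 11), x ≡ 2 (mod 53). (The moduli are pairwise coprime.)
The moduli 11, 53 are pairwise coprime, so by the CRT there is a unique solution mod 11·53 = 583.
Solve by successive substitution. Start with x ≡ 3 (mod 11).
  Combine with x ≡ 2 (mod 53): write x = 3 + 11·t and require 3 + 11·t ≡ 2 (mod 53), i.e. 11·t ≡ 2 − 3 ≡ 52 (mod 53). Since 11^(−1) ≡ 29 (mod 53), t ≡ 29·52 ≡ 24 (mod 53). So x ≡ 3 + 11·24 = 267 (mod 583).
Unique solution in [0, 583): x = 267.

Final answer: x ≡ 267 (mod 583); the representative in [0, 583) is 267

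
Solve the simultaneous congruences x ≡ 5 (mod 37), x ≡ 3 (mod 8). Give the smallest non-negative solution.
x ≡ 227 (mod 296); the representative in [0, 296) is 227

The moduli 37, 8 are pairwise coprime, so by the CRT there is a unique solution mod 37·8 = 296.
Solve by successive substitution. Start with x ≡ 5 (mod 37).
  Combine with x ≡ 3 (mod 8): write x = 5 + 37·t and require 5 + 37·t ≡ 3 (mod 8), i.e. 37·t ≡ 3 − 5 ≡ 6 (mod 8). Since 37^(−1) ≡ 5 (mod 8) (37 ≡ 5 (mod 8)), t ≡ 5·6 ≡ 6 (mod 8). So x ≡ 5 + 37·6 = 227 (mod 296).
Unique solution in [0, 296): x = 227.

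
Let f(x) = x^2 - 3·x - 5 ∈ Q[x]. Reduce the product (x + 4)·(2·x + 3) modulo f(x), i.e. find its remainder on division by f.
a · b ≡ 17·x + 22 (mod f(x))

First multiply in Q[x] without reducing: a · b = 2·x^2 + 11·x + 12. Now divide by f(x) = x^2 - 3·x - 5, eliminating the leading term at each step:
  leading term 2·x^2: subtract (2)·f(x) = 2·x^2 - 6·x - 10, leaving 17·x + 22
The degree is now < 2, so this is the remainder. Hence a · b ≡ 17·x + 22 in Q[x]/(f).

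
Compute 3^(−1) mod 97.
3^(−1) ≡ 65 (mod 97)

Apply the extended Euclidean algorithm to (97, 3), tracking rows (r, s, t) with s·97 + t·3 = r. Each division r_prev = q·r_cur + r_new produces the new row as (previous row) − q·(current row):
  row A: (97, 1, 0)   [1·97 + 0·3 = 97]
  row B: (3, 0, 1)   [0·97 + 1·3 = 3]
  97 = 32·3 + 1   → row C = row A − 32·row B = (1, 1, −32)   [check: 1·97 − 32·3 = 1]
  3 = 3·1 + 0   → remainder 0, stop. gcd = 1 (last nonzero row C).
The gcd is 1, so 3 is invertible mod 97. The last nonzero row gives 1·97 − 32·3 = 1, so t = −32. So 3^(−1) ≡ −32 ≡ 65 (mod 97). Verify: 3 · 65 = 195 ≡ 1 (mod 97). ✓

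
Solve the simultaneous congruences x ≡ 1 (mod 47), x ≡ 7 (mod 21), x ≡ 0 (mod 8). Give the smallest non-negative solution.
The moduli 47, 21, 8 are pairwise coprime, so by the CRT there is a unique solution mod 47·21·8 = 7896.
Solve by successive substitution. Start with x ≡ 1 (mod 47).
  Combine with x ≡ 7 (mod 21): write x = 1 + 47·t and require 1 + 47·t ≡ 7 (mod 21), i.e. 47·t ≡ 7 − 1 ≡ 6 (mod 21). Since 47^(−1) ≡ 17 (mod 21) (47 ≡ 5 (mod 21)), t ≡ 17·6 ≡ 18 (mod 21). So x ≡ 1 + 47·18 = 847 (mod 987).
  Combine with x ≡ 0 (mod 8): write x = 847 + 987·t and require 847 + 987·t ≡ 0 (mod 8), i.e. 987·t ≡ 0 − 847 ≡ 1 (mod 8). Since 987^(−1) ≡ 3 (mod 8) (987 ≡ 3 (mod 8)), t ≡ 3·1 ≡ 3 (mod 8). So x ≡ 847 + 987·3 = 3808 (mod 7896).
Unique solution in [0, 7896): x = 3808.

Final answer: x ≡ 3808 (mod 7896); the representative in [0, 7896) is 3808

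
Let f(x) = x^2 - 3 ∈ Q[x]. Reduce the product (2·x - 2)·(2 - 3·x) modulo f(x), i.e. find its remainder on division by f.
a · b ≡ 10·x - 22 (mod f(x))

First multiply in Q[x] without reducing: a · b = -6·x^2 + 10·x - 4. Now divide by f(x) = x^2 - 3, eliminating the leading term at each step:
  leading term -6·x^2: subtract (-6)·f(x) = 18 - 6·x^2, leaving 10·x - 22
The degree is now < 2, so this is the remainder. Hence a · b ≡ 10·x - 22 in Q[x]/(f).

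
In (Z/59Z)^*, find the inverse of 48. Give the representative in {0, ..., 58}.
48^(−1) ≡ 16 (mod 59)

Apply the extended Euclidean algorithm to (59, 48), tracking rows (r, s, t) with s·59 + t·48 = r. Each division r_prev = q·r_cur + r_new produces the new row as (previous row) − q·(current row):
  row A: (59, 1, 0)   [1·59 + 0·48 = 59]
  row B: (48, 0, 1)   [0·59 + 1·48 = 48]
  59 = 1·48 + 11   → row C = row A − 1·row B = (11, 1, −1)   [check: 1·59 − 1·48 = 11]
  48 = 4·11 + 4   → row D = row B − 4·row C = (4, −4, 5)   [check: −4·59 + 5·48 = 4]
  11 = 2·4 + 3   → row E = row C − 2·row D = (3, 9, −11)   [check: 9·59 − 11·48 = 3]
  4 = 1·3 + 1   → row F = row D − 1·row E = (1, −13, 16)   [check: −13·59 + 16·48 = 1]
  3 = 3·1 + 0   → remainder 0, stop. gcd = 1 (last nonzero row F).
The gcd is 1, so 48 is invertible mod 59. The last nonzero row gives −13·59 + 16·48 = 1, so t = 16. So 48^(−1) ≡ 16 (mod 59). Verify: 48 · 16 = 768 ≡ 1 (mod 59). ✓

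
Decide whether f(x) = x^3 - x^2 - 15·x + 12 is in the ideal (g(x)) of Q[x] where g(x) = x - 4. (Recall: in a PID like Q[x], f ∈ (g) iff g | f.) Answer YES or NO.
In Q[x] the ideal (g) consists of all multiples of g, so f ∈ (g) iff g | f, i.e. iff the remainder of f on division by g is 0. Divide f by g (g is monic, so eliminate the leading term of the running remainder at each step):
  leading term x^3: subtract (x^2)·g(x) = x^3 - 4·x^2, leaving 3·x^2 - 15·x + 12
  leading term 3·x^2: subtract (3·x)·g(x) = 3·x^2 - 12·x, leaving 12 - 3·x
  leading term -3·x: subtract (-3)·g(x) = 12 - 3·x, leaving 0
The remainder is 0, so f(x) = g(x) · h(x) with h(x) = x^2 + 3·x - 3. Hence g | f, i.e. f ∈ (g).

Final answer: YES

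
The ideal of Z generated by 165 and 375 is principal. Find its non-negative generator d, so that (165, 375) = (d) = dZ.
In the PID Z, (a, b) is generated by gcd(a, b). Compute gcd(375, 165) with the extended Euclidean algorithm, tracking rows (r, s, t) with s·375 + t·165 = r:
  row A: (375, 1, 0)   [1·375 + 0·165 = 375]
  row B: (165, 0, 1)   [0·375 + 1·165 = 165]
  375 = 2·165 + 45   → row C = row A − 2·row B = (45, 1, −2)   [check: 1·375 − 2·165 = 45]
  165 = 3·45 + 30   → row D = row B − 3·row C = (30, −3, 7)   [check: −3·375 + 7·165 = 30]
  45 = 1·30 + 15   → row E = row C − 1·row D = (15, 4, −9)   [check: 4·375 − 9·165 = 15]
  30 = 2·15 + 0   → remainder 0, stop. gcd = 15 (last nonzero row E).
So gcd(165, 375) = 15, with Bézout identity 4·375 − 9·165 = 15. Containment (⊇): the Bézout identity exhibits 15 as an element of (165, 375), giving (15) ⊆ (165, 375). Containment (⊆): since 15 | 165 and 15 | 375 (165 = 15·11, 375 = 15·25), every Z-linear combination of 165 and 375 is divisible by 15, so (165, 375) ⊆ (15). Therefore (165, 375) = (15), d = 15.

Final answer: (165, 375) = (15); d = 15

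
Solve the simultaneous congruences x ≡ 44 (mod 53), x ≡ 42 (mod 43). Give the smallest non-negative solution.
x ≡ 945 (mod 2279); the representative in [0, 2279) is 945

The moduli 53, 43 are pairwise coprime, so by the CRT there is a unique solution mod 53·43 = 2279.
Solve by successive substitution. Start with x ≡ 44 (mod 53).
  Combine with x ≡ 42 (mod 43): write x = 44 + 53·t and require 44 + 53·t ≡ 42 (mod 43), i.e. 53·t ≡ 42 − 44 ≡ 41 (mod 43). Since 53^(−1) ≡ 13 (mod 43) (53 ≡ 10 (mod 43)), t ≡ 13·41 ≡ 17 (mod 43). So x ≡ 44 + 53·17 = 945 (mod 2279).
Unique solution in [0, 2279): x = 945.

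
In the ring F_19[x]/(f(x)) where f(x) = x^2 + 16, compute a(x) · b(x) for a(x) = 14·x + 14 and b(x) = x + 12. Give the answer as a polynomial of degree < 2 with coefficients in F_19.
Multiply as integer polynomials: a · b = 14·x^2 + 182·x + 168. Reducing coefficients mod 19: a · b ≡ 14·x^2 + 11·x + 16. Now divide by f(x) = x^2 + 16 in F_19[x], eliminating the leading term at each step:
  leading term 14·x^2: subtract (14)·f(x) = 14·x^2 + 15, leaving 11·x + 1 (coefficients mod 19)
The degree is now < 2, so this is the remainder. Hence a · b ≡ 11·x + 1 in F_19[x]/(f).

Final answer: a · b ≡ 11·x + 1 (mod f(x))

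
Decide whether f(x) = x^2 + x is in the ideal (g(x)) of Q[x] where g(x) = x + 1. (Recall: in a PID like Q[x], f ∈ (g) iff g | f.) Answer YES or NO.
YES

In Q[x] the ideal (g) consists of all multiples of g, so f ∈ (g) iff g | f, i.e. iff the remainder of f on division by g is 0. Divide f by g (g is monic, so eliminate the leading term of the running remainder at each step):
  leading term x^2: subtract (x)·g(x) = x^2 + x, leaving 0
The remainder is 0, so f(x) = g(x) · h(x) with h(x) = x. Hence g | f, i.e. f ∈ (g).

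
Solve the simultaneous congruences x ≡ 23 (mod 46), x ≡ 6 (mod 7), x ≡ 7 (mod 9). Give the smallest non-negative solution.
The moduli 46, 7, 9 are pairwise coprime, so by the CRT there is a unique solution mod 46·7·9 = 2898.
Solve by successive substitution. Start with x ≡ 23 (mod 46).
  Combine with x ≡ 6 (mod 7): write x = 23 + 46·t and require 23 + 46·t ≡ 6 (mod 7), i.e. 46·t ≡ 6 − 23 ≡ 4 (mod 7). Since 46^(−1) ≡ 2 (mod 7) (46 ≡ 4 (mod 7)), t ≡ 2·4 ≡ 1 (mod 7). So x ≡ 23 + 46·1 = 69 (mod 322).
  Combine with x ≡ 7 (mod 9): write x = 69 + 322·t and require 69 + 322·t ≡ 7 (mod 9), i.e. 322·t ≡ 7 − 69 ≡ 1 (mod 9). Since 322^(−1) ≡ 4 (mod 9) (322 ≡ 7 (mod 9)), t ≡ 4·1 ≡ 4 (mod 9). So x ≡ 69 + 322·4 = 1357 (mod 2898).
Unique solution in [0, 2898): x = 1357.

Final answer: x ≡ 1357 (mod 2898); the representative in [0, 2898) is 1357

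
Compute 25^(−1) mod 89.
25^(−1) ≡ 57 (mod 89)

Apply the extended Euclidean algorithm to (89, 25), tracking rows (r, s, t) with s·89 + t·25 = r. Each division r_prev = q·r_cur + r_new produces the new row as (previous row) − q·(current row):
  row A: (89, 1, 0)   [1·89 + 0·25 = 89]
  row B: (25, 0, 1)   [0·89 + 1·25 = 25]
  89 = 3·25 + 14   → row C = row A − 3·row B = (14, 1, −3)   [check: 1·89 − 3·25 = 14]
  25 = 1·14 + 11   → row D = row B − 1·row C = (11, −1, 4)   [check: −1·89 + 4·25 = 11]
  14 = 1·11 + 3   → row E = row C − 1·row D = (3, 2, −7)   [check: 2·89 − 7·25 = 3]
  11 = 3·3 + 2   → row F = row D − 3·row E = (2, −7, 25)   [check: −7·89 + 25·25 = 2]
  3 = 1·2 + 1   → row G = row E − 1·row F = (1, 9, −32)   [check: 9·89 − 32·25 = 1]
  2 = 2·1 + 0   → remainder 0, stop. gcd = 1 (last nonzero row G).
The gcd is 1, so 25 is invertible mod 89. The last nonzero row gives 9·89 − 32·25 = 1, so t = −32. So 25^(−1) ≡ −32 ≡ 57 (mod 89). Verify: 25 · 57 = 1425 ≡ 1 (mod 89). ✓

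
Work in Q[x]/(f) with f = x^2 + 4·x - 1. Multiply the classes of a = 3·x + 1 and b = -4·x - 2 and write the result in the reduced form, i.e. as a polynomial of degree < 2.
First multiply in Q[x] without reducing: a · b = -12·x^2 - 10·x - 2. Now divide by f(x) = x^2 + 4·x - 1, eliminating the leading term at each step:
  leading term -12·x^2: subtract (-12)·f(x) = -12·x^2 - 48·x + 12, leaving 38·x - 14
The degree is now < 2, so this is the remainder. Hence a · b ≡ 38·x - 14 in Q[x]/(f).

Final answer: a · b ≡ 38·x - 14 (mod f(x))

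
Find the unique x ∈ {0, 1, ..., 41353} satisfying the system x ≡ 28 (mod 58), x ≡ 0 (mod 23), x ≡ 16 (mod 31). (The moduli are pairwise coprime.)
The moduli 58, 23, 31 are pairwise coprime, so by the CRT there is a unique solution mod 58·23·31 = 41354.
Solve by successive substitution. Start with x ≡ 28 (mod 58).
  Combine with x ≡ 0 (mod 23): write x = 28 + 58·t and require 28 + 58·t ≡ 0 (mod 23), i.e. 58·t ≡ 0 − 28 ≡ 18 (mod 23). Since 58^(−1) ≡ 2 (mod 23) (58 ≡ 12 (mod 23)), t ≡ 2·18 ≡ 13 (mod 23). So x ≡ 28 + 58·13 = 782 (mod 1334).
  Combine with x ≡ 16 (mod 31): write x = 782 + 1334·t and require 782 + 1334·t ≡ 16 (mod 31), i.e. 1334·t ≡ 16 − 782 ≡ 9 (mod 31). Since 1334^(−1) ≡ 1 (mod 31) (1334 ≡ 1 (mod 31)), t ≡ 1·9 ≡ 9 (mod 31). So x ≡ 782 + 1334·9 = 12788 (mod 41354).
Unique solution in [0, 41354): x = 12788.

Final answer: x ≡ 12788 (mod 41354); the representative in [0, 41354) is 12788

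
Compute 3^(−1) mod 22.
3^(−1) ≡ 15 (mod 22)

Apply the extended Euclidean algorithm to (22, 3), tracking rows (r, s, t) with s·22 + t·3 = r. Each division r_prev = q·r_cur + r_new produces the new row as (previous row) − q·(current row):
  row A: (22, 1, 0)   [1·22 + 0·3 = 22]
  row B: (3, 0, 1)   [0·22 + 1·3 = 3]
  22 = 7·3 + 1   → row C = row A − 7·row B = (1, 1, −7)   [check: 1·22 − 7·3 = 1]
  3 = 3·1 + 0   → remainder 0, stop. gcd = 1 (last nonzero row C).
The gcd is 1, so 3 is invertible mod 22. The last nonzero row gives 1·22 − 7·3 = 1, so t = −7. So 3^(−1) ≡ −7 ≡ 15 (mod 22). Verify: 3 · 15 = 45 ≡ 1 (mod 22). ✓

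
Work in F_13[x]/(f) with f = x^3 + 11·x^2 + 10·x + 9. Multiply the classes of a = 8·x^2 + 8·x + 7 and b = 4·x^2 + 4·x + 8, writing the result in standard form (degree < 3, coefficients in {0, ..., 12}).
Multiply as integer polynomials: a · b = 32·x^4 + 64·x^3 + 124·x^2 + 92·x + 56. Reducing coefficients mod 13: a · b ≡ 6·x^4 + 12·x^3 + 7·x^2 + x + 4. Now divide by f(x) = x^3 + 11·x^2 + 10·x + 9 in F_13[x], eliminating the leading term at each step:
  leading term 6·x^4: subtract (6·x)·f(x) = 6·x^4 + x^3 + 8·x^2 + 2·x, leaving 11·x^3 + 12·x^2 + 12·x + 4 (coefficients mod 13)
  leading term 11·x^3: subtract (11)·f(x) = 11·x^3 + 4·x^2 + 6·x + 8, leaving 8·x^2 + 6·x + 9 (coefficients mod 13)
The degree is now < 3, so this is the remainder. Hence a · b ≡ 8·x^2 + 6·x + 9 in F_13[x]/(f).

Final answer: a · b ≡ 8·x^2 + 6·x + 9 (mod f(x))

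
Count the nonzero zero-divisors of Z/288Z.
Z/288Z has 191 nonzero zero-divisors

In Z/288Z each nonzero element is either a unit (gcd with 288 is 1) or a zero-divisor (gcd > 1). The number of units is φ(288): factorise 288 = 2^5 · 3^2, so φ(288) = (2^5 − 2^4) · (3^2 − 3^1) = 16 · 6 = 96. The nonzero elements number 288 − 1 = 287. Hence the nonzero zero-divisors number 287 − 96 = 191.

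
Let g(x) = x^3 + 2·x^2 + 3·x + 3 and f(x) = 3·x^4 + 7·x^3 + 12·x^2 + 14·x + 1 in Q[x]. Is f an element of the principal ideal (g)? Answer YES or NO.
NO

In Q[x] the ideal (g) consists of all multiples of g, so f ∈ (g) iff g | f, i.e. iff the remainder of f on division by g is 0. Divide f by g (g is monic, so eliminate the leading term of the running remainder at each step):
  leading term 3·x^4: subtract (3·x)·g(x) = 3·x^4 + 6·x^3 + 9·x^2 + 9·x, leaving x^3 + 3·x^2 + 5·x + 1
  leading term x^3: subtract (1)·g(x) = x^3 + 2·x^2 + 3·x + 3, leaving x^2 + 2·x - 2
The remainder r(x) = x^2 + 2·x - 2 ≠ 0 (and deg r < deg g), so g ∤ f, i.e. f ∉ (g).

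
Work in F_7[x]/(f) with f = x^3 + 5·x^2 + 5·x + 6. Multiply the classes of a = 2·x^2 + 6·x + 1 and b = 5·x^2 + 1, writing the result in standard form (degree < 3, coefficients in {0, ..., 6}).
a · b ≡ x^2 + 4·x + 2 (mod f(x))

Multiply as integer polynomials: a · b = 10·x^4 + 30·x^3 + 7·x^2 + 6·x + 1. Reducing coefficients mod 7: a · b ≡ 3·x^4 + 2·x^3 + 6·x + 1. Now divide by f(x) = x^3 + 5·x^2 + 5·x + 6 in F_7[x], eliminating the leading term at each step:
  leading term 3·x^4: subtract (3·x)·f(x) = 3·x^4 + x^3 + x^2 + 4·x, leaving x^3 + 6·x^2 + 2·x + 1 (coefficients mod 7)
  leading term x^3: subtract (1)·f(x) = x^3 + 5·x^2 + 5·x + 6, leaving x^2 + 4·x + 2 (coefficients mod 7)
The degree is now < 3, so this is the remainder. Hence a · b ≡ x^2 + 4·x + 2 in F_7[x]/(f).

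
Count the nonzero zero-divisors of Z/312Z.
In Z/312Z each nonzero element is either a unit (gcd with 312 is 1) or a zero-divisor (gcd > 1). The number of units is φ(312): factorise 312 = 2^3 · 3 · 13, so φ(312) = (2^3 − 2^2) · (3 − 1) · (13 − 1) = 4 · 2 · 12 = 96. The nonzero elements number 312 − 1 = 311. Hence the nonzero zero-divisors number 311 − 96 = 215.

Final answer: Z/312Z has 215 nonzero zero-divisors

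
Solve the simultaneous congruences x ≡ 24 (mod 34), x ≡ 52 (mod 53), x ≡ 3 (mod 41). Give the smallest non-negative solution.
The moduli 34, 53, 41 are pairwise coprime, so by the CRT there is a unique solution mod 34·53·41 = 73882.
Solve by successive substitution. Start with x ≡ 24 (mod 34).
  Combine with x ≡ 52 (mod 53): write x = 24 + 34·t and require 24 + 34·t ≡ 52 (mod 53), i.e. 34·t ≡ 52 − 24 ≡ 28 (mod 53). Since 34^(−1) ≡ 39 (mod 53), t ≡ 39·28 ≡ 32 (mod 53). So x ≡ 24 + 34·32 = 1112 (mod 1802).
  Combine with x ≡ 3 (mod 41): write x = 1112 + 1802·t and require 1112 + 1802·t ≡ 3 (mod 41), i.e. 1802·t ≡ 3 − 1112 ≡ 39 (mod 41). Since 1802^(−1) ≡ 20 (mod 41) (1802 ≡ 39 (mod 41)), t ≡ 20·39 ≡ 1 (mod 41). So x ≡ 1112 + 1802·1 = 2914 (mod 73882).
Unique solution in [0, 73882): x = 2914.

Final answer: x ≡ 2914 (mod 73882); the representative in [0, 73882) is 2914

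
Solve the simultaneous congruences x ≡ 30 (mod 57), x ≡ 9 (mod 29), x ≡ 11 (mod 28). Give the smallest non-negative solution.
x ≡ 27675 (mod 46284); the representative in [0, 46284) is 27675

The moduli 57, 29, 28 are pairwise coprime, so by the CRT there is a unique solution mod 57·29·28 = 46284.
Solve by successive substitution. Start with x ≡ 30 (mod 57).
  Combine with x ≡ 9 (mod 29): write x = 30 + 57·t and require 30 + 57·t ≡ 9 (mod 29), i.e. 57·t ≡ 9 − 30 ≡ 8 (mod 29). Since 57^(−1) ≡ 28 (mod 29) (57 ≡ 28 (mod 29)), t ≡ 28·8 ≡ 21 (mod 29). So x ≡ 30 + 57·21 = 1227 (mod 1653).
  Combine with x ≡ 11 (mod 28): write x = 1227 + 1653·t and require 1227 + 1653·t ≡ 11 (mod 28), i.e. 1653·t ≡ 11 − 1227 ≡ 16 (mod 28). Since 1653^(−1) ≡ 1 (mod 28) (1653 ≡ 1 (mod 28)), t ≡ 1·16 ≡ 16 (mod 28). So x ≡ 1227 + 1653·16 = 27675 (mod 46284).
Unique solution in [0, 46284): x = 27675.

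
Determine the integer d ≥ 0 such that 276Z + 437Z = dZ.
(276, 437) = (23); d = 23

In the PID Z, (a, b) is generated by gcd(a, b). Compute gcd(437, 276) with the extended Euclidean algorithm, tracking rows (r, s, t) with s·437 + t·276 = r:
  row A: (437, 1, 0)   [1·437 + 0·276 = 437]
  row B: (276, 0, 1)   [0·437 + 1·276 = 276]
  437 = 1·276 + 161   → row C = row A − 1·row B = (161, 1, −1)   [check: 1·437 − 1·276 = 161]
  276 = 1·161 + 115   → row D = row B − 1·row C = (115, −1, 2)   [check: −1·437 + 2·276 = 115]
  161 = 1·115 + 46   → row E = row C − 1·row D = (46, 2, −3)   [check: 2·437 − 3·276 = 46]
  115 = 2·46 + 23   → row F = row D − 2·row E = (23, −5, 8)   [check: −5·437 + 8·276 = 23]
  46 = 2·23 + 0   → remainder 0, stop. gcd = 23 (last nonzero row F).
So gcd(276, 437) = 23, with Bézout identity −5·437 + 8·276 = 23. Containment (⊇): the Bézout identity exhibits 23 as an element of (276, 437), giving (23) ⊆ (276, 437). Containment (⊆): since 23 | 276 and 23 | 437 (276 = 23·12, 437 = 23·19), every Z-linear combination of 276 and 437 is divisible by 23, so (276, 437) ⊆ (23). Therefore (276, 437) = (23), d = 23.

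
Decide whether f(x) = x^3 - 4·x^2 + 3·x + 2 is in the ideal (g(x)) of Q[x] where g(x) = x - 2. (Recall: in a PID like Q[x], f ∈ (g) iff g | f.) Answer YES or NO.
In Q[x] the ideal (g) consists of all multiples of g, so f ∈ (g) iff g | f, i.e. iff the remainder of f on division by g is 0. Divide f by g (g is monic, so eliminate the leading term of the running remainder at each step):
  leading term x^3: subtract (x^2)·g(x) = x^3 - 2·x^2, leaving -2·x^2 + 3·x + 2
  leading term -2·x^2: subtract (-2·x)·g(x) = -2·x^2 + 4·x, leaving 2 - x
  leading term -x: subtract (-1)·g(x) = 2 - x, leaving 0
The remainder is 0, so f(x) = g(x) · h(x) with h(x) = x^2 - 2·x - 1. Hence g | f, i.e. f ∈ (g).

Final answer: YES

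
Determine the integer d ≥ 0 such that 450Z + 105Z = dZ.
(450, 105) = (15); d = 15

In the PID Z, (a, b) is generated by gcd(a, b). Compute gcd(450, 105) with the extended Euclidean algorithm, tracking rows (r, s, t) with s·450 + t·105 = r:
  row A: (450, 1, 0)   [1·450 + 0·105 = 450]
  row B: (105, 0, 1)   [0·450 + 1·105 = 105]
  450 = 4·105 + 30   → row C = row A − 4·row B = (30, 1, −4)   [check: 1·450 − 4·105 = 30]
  105 = 3·30 + 15   → row D = row B − 3·row C = (15, −3, 13)   [check: −3·450 + 13·105 = 15]
  30 = 2·15 + 0   → remainder 0, stop. gcd = 15 (last nonzero row D).
So gcd(450, 105) = 15, with Bézout identity −3·450 + 13·105 = 15. Containment (⊇): the Bézout identity exhibits 15 as an element of (450, 105), giving (15) ⊆ (450, 105). Containment (⊆): since 15 | 450 and 15 | 105 (450 = 15·30, 105 = 15·7), every Z-linear combination of 450 and 105 is divisible by 15, so (450, 105) ⊆ (15). Therefore (450, 105) = (15), d = 15.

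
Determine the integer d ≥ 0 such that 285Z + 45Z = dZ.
(285, 45) = (15); d = 15

In the PID Z, (a, b) is generated by gcd(a, b). Compute gcd(285, 45) with the extended Euclidean algorithm, tracking rows (r, s, t) with s·285 + t·45 = r:
  row A: (285, 1, 0)   [1·285 + 0·45 = 285]
  row B: (45, 0, 1)   [0·285 + 1·45 = 45]
  285 = 6·45 + 15   → row C = row A − 6·row B = (15, 1, −6)   [check: 1·285 − 6·45 = 15]
  45 = 3·15 + 0   → remainder 0, stop. gcd = 15 (last nonzero row C).
So gcd(285, 45) = 15, with Bézout identity 1·285 − 6·45 = 15. Containment (⊇): the Bézout identity exhibits 15 as an element of (285, 45), giving (15) ⊆ (285, 45). Containment (⊆): since 15 | 285 and 15 | 45 (285 = 15·19, 45 = 15·3), every Z-linear combination of 285 and 45 is divisible by 15, so (285, 45) ⊆ (15). Therefore (285, 45) = (15), d = 15.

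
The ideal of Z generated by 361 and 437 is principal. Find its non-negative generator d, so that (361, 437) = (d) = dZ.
(361, 437) = (19); d = 19

In the PID Z, (a, b) is generated by gcd(a, b). Compute gcd(437, 361) with the extended Euclidean algorithm, tracking rows (r, s, t) with s·437 + t·361 = r:
  row A: (437, 1, 0)   [1·437 + 0·361 = 437]
  row B: (361, 0, 1)   [0·437 + 1·361 = 361]
  437 = 1·361 + 76   → row C = row A − 1·row B = (76, 1, −1)   [check: 1·437 − 1·361 = 76]
  361 = 4·76 + 57   → row D = row B − 4·row C = (57, −4, 5)   [check: −4·437 + 5·361 = 57]
  76 = 1·57 + 19   → row E = row C − 1·row D = (19, 5, −6)   [check: 5·437 − 6·361 = 19]
  57 = 3·19 + 0   → remainder 0, stop. gcd = 19 (last nonzero row E).
So gcd(361, 437) = 19, with Bézout identity 5·437 − 6·361 = 19. Containment (⊇): the Bézout identity exhibits 19 as an element of (361, 437), giving (19) ⊆ (361, 437). Containment (⊆): since 19 | 361 and 19 | 437 (361 = 19·19, 437 = 19·23), every Z-linear combination of 361 and 437 is divisible by 19, so (361, 437) ⊆ (19). Therefore (361, 437) = (19), d = 19.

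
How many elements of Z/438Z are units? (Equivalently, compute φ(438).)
An element a ∈ Z/438Z is a unit iff gcd(a, 438) = 1, so the number of units is φ(438). φ is multiplicative, with φ(p^e) = p^e − p^(e−1). Factorise 438 = 2 · 3 · 73. Then
  φ(438) = (2 − 1) · (3 − 1) · (73 − 1) = 1 · 2 · 72 = 144.

Final answer: Z/438Z has φ(438) = 144 units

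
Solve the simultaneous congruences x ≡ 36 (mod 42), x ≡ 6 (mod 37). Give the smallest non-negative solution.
x ≡ 1338 (mod 1554); the representative in [0, 1554) is 1338

The moduli 42, 37 are pairwise coprime, so by the CRT there is a unique solution mod 42·37 = 1554.
Solve by successive substitution. Start with x ≡ 36 (mod 42).
  Combine with x ≡ 6 (mod 37): write x = 36 + 42·t and require 36 + 42·t ≡ 6 (mod 37), i.e. 42·t ≡ 6 − 36 ≡ 7 (mod 37). Since 42^(−1) ≡ 15 (mod 37) (42 ≡ 5 (mod 37)), t ≡ 15·7 ≡ 31 (mod 37). So x ≡ 36 + 42·31 = 1338 (mod 1554).
Unique solution in [0, 1554): x = 1338.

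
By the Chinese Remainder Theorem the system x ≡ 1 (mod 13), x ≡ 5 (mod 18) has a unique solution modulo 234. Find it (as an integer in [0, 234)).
The moduli 13, 18 are pairwise coprime, so by the CRT there is a unique solution mod 13·18 = 234.
Solve by successive substitution. Start with x ≡ 1 (mod 13).
  Combine with x ≡ 5 (mod 18): write x = 1 + 13·t and require 1 + 13·t ≡ 5 (mod 18), i.e. 13·t ≡ 5 − 1 ≡ 4 (mod 18). Since 13^(−1) ≡ 7 (mod 18), t ≡ 7·4 ≡ 10 (mod 18). So x ≡ 1 + 13·10 = 131 (mod 234).
Unique solution in [0, 234): x = 131.

Final answer: x ≡ 131 (mod 234); the representative in [0, 234) is 131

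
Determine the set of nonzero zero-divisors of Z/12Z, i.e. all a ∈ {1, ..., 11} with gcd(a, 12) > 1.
nonzero zero-divisors of Z/12Z = {2, 3, 4, 6, 8, 9, 10}

An element a ∈ Z/12Z (with a ≠ 0) is a zero-divisor iff gcd(a, 12) > 1 (because a is a unit precisely when gcd(a, n) = 1, and in Z/nZ every nonzero, non-unit element is a zero-divisor). Scan a = 1, ..., 11 and keep those with gcd(a, 12) > 1:
  gcd(2, 12) = 2, gcd(3, 12) = 3, gcd(4, 12) = 4, gcd(6, 12) = 6, gcd(8, 12) = 4, gcd(9, 12) = 3, gcd(10, 12) = 2.
All other a ∈ {1, ..., 11} have gcd(a, 12) = 1 and are units. So the nonzero zero-divisors are exactly the 7 values of a appearing in this scan.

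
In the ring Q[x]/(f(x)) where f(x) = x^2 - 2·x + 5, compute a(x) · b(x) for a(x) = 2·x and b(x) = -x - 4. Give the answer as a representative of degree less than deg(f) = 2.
First multiply in Q[x] without reducing: a · b = -2·x^2 - 8·x. Now divide by f(x) = x^2 - 2·x + 5, eliminating the leading term at each step:
  leading term -2·x^2: subtract (-2)·f(x) = -2·x^2 + 4·x - 10, leaving 10 - 12·x
The degree is now < 2, so this is the remainder. Hence a · b ≡ 10 - 12·x in Q[x]/(f).

Final answer: a · b ≡ 10 - 12·x (mod f(x))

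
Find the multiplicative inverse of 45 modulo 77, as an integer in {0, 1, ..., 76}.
45^(−1) ≡ 12 (mod 77)

Apply the extended Euclidean algorithm to (77, 45), tracking rows (r, s, t) with s·77 + t·45 = r. Each division r_prev = q·r_cur + r_new produces the new row as (previous row) − q·(current row):
  row A: (77, 1, 0)   [1·77 + 0·45 = 77]
  row B: (45, 0, 1)   [0·77 + 1·45 = 45]
  77 = 1·45 + 32   → row C = row A − 1·row B = (32, 1, −1)   [check: 1·77 − 1·45 = 32]
  45 = 1·32 + 13   → row D = row B − 1·row C = (13, −1, 2)   [check: −1·77 + 2·45 = 13]
  32 = 2·13 + 6   → row E = row C − 2·row D = (6, 3, −5)   [check: 3·77 − 5·45 = 6]
  13 = 2·6 + 1   → row F = row D − 2·row E = (1, −7, 12)   [check: −7·77 + 12·45 = 1]
  6 = 6·1 + 0   → remainder 0, stop. gcd = 1 (last nonzero row F).
The gcd is 1, so 45 is invertible mod 77. The last nonzero row gives −7·77 + 12·45 = 1, so t = 12. So 45^(−1) ≡ 12 (mod 77). Verify: 45 · 12 = 540 ≡ 1 (mod 77). ✓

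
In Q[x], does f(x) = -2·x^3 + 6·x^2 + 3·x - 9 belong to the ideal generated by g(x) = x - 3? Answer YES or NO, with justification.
In Q[x] the ideal (g) consists of all multiples of g, so f ∈ (g) iff g | f, i.e. iff the remainder of f on division by g is 0. Divide f by g (g is monic, so eliminate the leading term of the running remainder at each step):
  leading term -2·x^3: subtract (-2·x^2)·g(x) = -2·x^3 + 6·x^2, leaving 3·x - 9
  leading term 3·x: subtract (3)·g(x) = 3·x - 9, leaving 0
The remainder is 0, so f(x) = g(x) · h(x) with h(x) = 3 - 2·x^2. Hence g | f, i.e. f ∈ (g).

Final answer: YES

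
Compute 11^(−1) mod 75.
11^(−1) ≡ 41 (mod 75)

Apply the extended Euclidean algorithm to (75, 11), tracking rows (r, s, t) with s·75 + t·11 = r. Each division r_prev = q·r_cur + r_new produces the new row as (previous row) − q·(current row):
  row A: (75, 1, 0)   [1·75 + 0·11 = 75]
  row B: (11, 0, 1)   [0·75 + 1·11 = 11]
  75 = 6·11 + 9   → row C = row A − 6·row B = (9, 1, −6)   [check: 1·75 − 6·11 = 9]
  11 = 1·9 + 2   → row D = row B − 1·row C = (2, −1, 7)   [check: −1·75 + 7·11 = 2]
  9 = 4·2 + 1   → row E = row C − 4·row D = (1, 5, −34)   [check: 5·75 − 34·11 = 1]
  2 = 2·1 + 0   → remainder 0, stop. gcd = 1 (last nonzero row E).
The gcd is 1, so 11 is invertible mod 75. The last nonzero row gives 5·75 − 34·11 = 1, so t = −34. So 11^(−1) ≡ −34 ≡ 41 (mod 75). Verify: 11 · 41 = 451 ≡ 1 (mod 75). ✓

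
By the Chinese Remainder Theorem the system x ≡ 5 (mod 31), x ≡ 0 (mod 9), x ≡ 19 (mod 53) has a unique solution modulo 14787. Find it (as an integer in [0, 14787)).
x ≡ 13428 (mod 14787); the representative in [0, 14787) is 13428

The moduli 31, 9, 53 are pairwise coprime, so by the CRT there is a unique solution mod 31·9·53 = 14787.
Solve by successive substitution. Start with x ≡ 5 (mod 31).
  Combine with x ≡ 0 (mod 9): write x = 5 + 31·t and require 5 + 31·t ≡ 0 (mod 9), i.e. 31·t ≡ 0 − 5 ≡ 4 (mod 9). Since 31^(−1) ≡ 7 (mod 9) (31 ≡ 4 (mod 9)), t ≡ 7·4 ≡ 1 (mod 9). So x ≡ 5 + 31·1 = 36 (mod 279).
  Combine with x ≡ 19 (mod 53): write x = 36 + 279·t and require 36 + 279·t ≡ 19 (mod 53), i.e. 279·t ≡ 19 − 36 ≡ 36 (mod 53). Since 279^(−1) ≡ 19 (mod 53) (279 ≡ 14 (mod 53)), t ≡ 19·36 ≡ 48 (mod 53). So x ≡ 36 + 279·48 = 13428 (mod 14787).
Unique solution in [0, 14787): x = 13428.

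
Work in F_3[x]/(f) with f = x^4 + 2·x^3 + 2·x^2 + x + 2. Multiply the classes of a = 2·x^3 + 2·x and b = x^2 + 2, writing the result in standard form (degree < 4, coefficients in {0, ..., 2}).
a · b ≡ x^3 + x + 2 (mod f(x))

Multiply as integer polynomials: a · b = 2·x^5 + 6·x^3 + 4·x. Reducing coefficients mod 3: a · b ≡ 2·x^5 + x. Now divide by f(x) = x^4 + 2·x^3 + 2·x^2 + x + 2 in F_3[x], eliminating the leading term at each step:
  leading term 2·x^5: subtract (2·x)·f(x) = 2·x^5 + x^4 + x^3 + 2·x^2 + x, leaving 2·x^4 + 2·x^3 + x^2 (coefficients mod 3)
  leading term 2·x^4: subtract (2)·f(x) = 2·x^4 + x^3 + x^2 + 2·x + 1, leaving x^3 + x + 2 (coefficients mod 3)
The degree is now < 4, so this is the remainder. Hence a · b ≡ x^3 + x + 2 in F_3[x]/(f).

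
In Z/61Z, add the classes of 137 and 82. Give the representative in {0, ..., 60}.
Reduce the summands first: 137 ≡ 15, 82 ≡ 21 (mod 61), so 137 + 82 ≡ 15 + 21 (mod 61). 15 + 21 = 36; 36 = 0·61 + 36, so (137 + 82) mod 61 = 36.

Final answer: 36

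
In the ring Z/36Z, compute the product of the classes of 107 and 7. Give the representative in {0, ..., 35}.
Reduce the factors first: 107 ≡ 35 (mod 36), so 107 · 7 ≡ 35 · 7 (mod 36). 35 · 7 = 245. Dividing by 36: 245 = 6·36 + 29. So (107 · 7) mod 36 = 29.

Final answer: 29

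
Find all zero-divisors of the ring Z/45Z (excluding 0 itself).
An element a ∈ Z/45Z (with a ≠ 0) is a zero-divisor iff gcd(a, 45) > 1 (because a is a unit precisely when gcd(a, n) = 1, and in Z/nZ every nonzero, non-unit element is a zero-divisor). Scan a = 1, ..., 44 and keep those with gcd(a, 45) > 1:
  gcd(3, 45) = 3, gcd(5, 45) = 5, gcd(6, 45) = 3, gcd(9, 45) = 9, gcd(10, 45) = 5, gcd(12, 45) = 3, gcd(15, 45) = 15, gcd(18, 45) = 9, gcd(20, 45) = 5, gcd(21, 45) = 3, gcd(24, 45) = 3, gcd(25, 45) = 5, gcd(27, 45) = 9, gcd(30, 45) = 15, gcd(33, 45) = 3, gcd(35, 45) = 5, gcd(36, 45) = 9, gcd(39, 45) = 3, gcd(40, 45) = 5, gcd(42, 45) = 3.
All other a ∈ {1, ..., 44} have gcd(a, 45) = 1 and are units. So the nonzero zero-divisors are exactly the 20 values of a appearing in this scan.

Final answer: nonzero zero-divisors of Z/45Z = {3, 5, 6, 9, 10, 12, 15, 18, 20, 21, 24, 25, 27, 30, 33, 35, 36, 39, 40, 42}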